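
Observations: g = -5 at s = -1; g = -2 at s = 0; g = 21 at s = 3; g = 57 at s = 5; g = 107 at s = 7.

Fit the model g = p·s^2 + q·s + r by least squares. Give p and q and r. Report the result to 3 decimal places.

Forming AᵀA = [[3108, 494, 84]; [494, 84, 14]; [84, 14, 5]] and Aᵀg = [6852, 1102, 178]ᵀ gives AᵀA·[p, q, r]ᵀ = Aᵀg.
Solving the 3×3 system (Gaussian elimination) gives p = 20985/11299, q = 31008/11299, r = -37126/11299.

p = 1.857, q = 2.744, r = -3.286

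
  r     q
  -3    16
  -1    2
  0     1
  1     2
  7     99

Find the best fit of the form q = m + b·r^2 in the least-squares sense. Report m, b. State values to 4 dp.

With design matrix A, AᵀA = [[5, 60]; [60, 2484]] and Aᵀq = [120, 4999]ᵀ.
Eliminating b: 2484·(row 1) − 60·(row 2) gives 8820·m = 2484·120 − 60·4999 = -1860, so m = -31/147.
Then b = (4999 − 60·(-31/147))/2484 = 3559/1764.

m = -0.2109, b = 2.0176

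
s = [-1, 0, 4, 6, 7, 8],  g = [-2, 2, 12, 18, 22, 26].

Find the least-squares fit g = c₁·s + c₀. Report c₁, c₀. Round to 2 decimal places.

The normal system XᵀX·[c₁, c₀]ᵀ = Xᵀg is [[166, 24]; [24, 6]]·[c₁, c₀]ᵀ = [520, 78]ᵀ.
Determinant 166·6 − 24² = 420.
c₁ = (520·6 − 24·78)/420 = 104/35; c₀ = (166·78 − 24·520)/420 = 39/35.

c₁ = 2.97, c₀ = 1.11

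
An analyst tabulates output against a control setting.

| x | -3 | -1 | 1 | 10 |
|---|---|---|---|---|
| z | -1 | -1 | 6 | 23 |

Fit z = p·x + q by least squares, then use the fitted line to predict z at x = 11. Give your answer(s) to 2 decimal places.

ẑ = 24.81

Setting ∂/∂p … = 0 gives: 111·p + 7·q = 240;  7·p + 4·q = 27.
(Σx·x = 111, Σx = 7, Σ1 = 4, Σx·z = 240, Σz = 27.)
Eliminating q: 4·(row 1) − 7·(row 2) gives 395·p = 4·240 − 7·27 = 771, so p = 771/395.
Then q = (27 − 7·(771/395))/4 = 1317/395.
At x = 11: ẑ = (771/395)·(11) + (1317/395)·(1) = 9798/395.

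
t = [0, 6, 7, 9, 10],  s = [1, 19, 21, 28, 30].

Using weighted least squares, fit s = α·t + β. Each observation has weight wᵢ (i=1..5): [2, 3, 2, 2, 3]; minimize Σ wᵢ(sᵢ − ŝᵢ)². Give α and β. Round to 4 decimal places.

α = 2.9208, β = 1.1114

From the data, Σwᵢ·t·t = 668, Σwᵢ·t = 80, Σwᵢ·1 = 12.
For XᵀWs: Σwᵢ·t·s = 2040, Σwᵢ·s = 247.
det = 668·12 − 80² = 1616.
α = (2040·12 − 80·247)/1616 = 295/101; β = (668·247 − 80·2040)/1616 = 449/404.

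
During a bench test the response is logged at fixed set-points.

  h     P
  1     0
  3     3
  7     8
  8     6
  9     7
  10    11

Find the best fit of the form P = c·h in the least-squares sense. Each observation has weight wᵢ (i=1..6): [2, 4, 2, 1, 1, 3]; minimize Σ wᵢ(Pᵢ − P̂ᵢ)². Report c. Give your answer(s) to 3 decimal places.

Normal-equation sums: Σwᵢ·h·h = 581.
And Σwᵢ·h·P = 589.
Hence c = 589 / 581 ≈ 1.01377.

c = 1.014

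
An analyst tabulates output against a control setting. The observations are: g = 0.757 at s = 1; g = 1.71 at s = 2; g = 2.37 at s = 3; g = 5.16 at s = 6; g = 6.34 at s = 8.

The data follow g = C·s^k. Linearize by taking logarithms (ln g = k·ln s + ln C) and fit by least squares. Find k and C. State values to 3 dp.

k = 1.026, C = 0.787

With ln gᵢ as the transformed response and ln sᵢ as the regressor:
Σln s = 5.6630, Σ(ln s)² = 9.2219, Σln g = 4.6088, Σln s·ln g = 8.1005.
Equations: 9.2219·k + 5.6630·ln C = 8.1005;  5.6630·k + 5·ln C = 4.6088.
Slope k = (n·Σln s·ln g − Σln s·Σln g)/(n·Σ(ln s)² − (Σln s)²) = (5·8.1005 − 5.6630·4.6088)/14.0403 = 1.02583; ln C = (Σln g − k·Σln s)/n = -0.24009, so C = exp(-0.24009) = 0.78656.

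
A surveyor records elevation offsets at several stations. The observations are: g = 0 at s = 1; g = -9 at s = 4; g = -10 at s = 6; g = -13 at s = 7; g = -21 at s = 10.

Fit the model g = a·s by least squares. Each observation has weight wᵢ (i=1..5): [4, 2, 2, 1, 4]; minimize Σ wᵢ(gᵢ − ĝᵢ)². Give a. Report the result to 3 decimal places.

a = -2.016

The normal system AᵀWA·[a]ᵀ = AᵀWg is [[557]]·[a]ᵀ = [-1123]ᵀ.
a = (-1123)/557 = -2.01616.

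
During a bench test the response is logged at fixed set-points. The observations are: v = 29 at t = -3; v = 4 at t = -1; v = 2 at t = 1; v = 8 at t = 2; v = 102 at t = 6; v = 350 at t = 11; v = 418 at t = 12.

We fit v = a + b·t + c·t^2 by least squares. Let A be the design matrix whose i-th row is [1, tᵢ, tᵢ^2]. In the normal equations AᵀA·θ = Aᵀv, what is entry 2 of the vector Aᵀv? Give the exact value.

9405

Entry 2 ↔ basis t, so (Aᵀv)_{2} = Σᵢ (t)·vᵢ = (-3)·(29) + (-1)·(4) + (1)·(2) + (2)·(8) + (6)·(102) + (11)·(350) + (12)·(418) = 9405.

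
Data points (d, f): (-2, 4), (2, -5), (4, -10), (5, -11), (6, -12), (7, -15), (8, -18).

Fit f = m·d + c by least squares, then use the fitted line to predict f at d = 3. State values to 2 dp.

From the data, Σd·d = 198, Σd = 30, Σ1 = 7.
And Σd·f = -434, Σf = -67.
AᵀA·[m, c]ᵀ = Aᵀf becomes [[198, 30]; [30, 7]]·[m, c]ᵀ = [-434, -67]ᵀ.
det = 198·7 − 30² = 486.
m = ((-434)·7 − 30·(-67))/486 = -514/243; c = (198·(-67) − 30·(-434))/486 = -41/81.
At d = 3: f̂ = (-514/243)·(3) + (-41/81)·(1) = -185/27.

f̂ = -6.85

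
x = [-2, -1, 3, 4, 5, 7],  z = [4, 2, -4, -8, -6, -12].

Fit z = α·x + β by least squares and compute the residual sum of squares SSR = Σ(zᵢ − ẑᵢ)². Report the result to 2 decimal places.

With design matrix A, AᵀA = [[104, 16]; [16, 6]] and Aᵀz = [-168, -24]ᵀ.
Determinant 104·6 − 16² = 368.
α = ((-168)·6 − 16·(-24))/368 = -39/23; β = (104·(-24) − 16·(-168))/368 = 12/23.
Residuals: 2/23, -5/23, 13/23, -40/23, 45/23, -15/23; SSR = 176/23.

SSR = 7.65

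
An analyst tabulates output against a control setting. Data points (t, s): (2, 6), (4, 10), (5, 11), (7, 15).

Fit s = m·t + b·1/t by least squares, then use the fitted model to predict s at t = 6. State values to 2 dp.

ŝ = 13.17

Forming MᵀM = [[94, 4]; [4, 7309/19600]] and Mᵀs = [212, 689/70]ᵀ gives MᵀM·[m, b]ᵀ = Mᵀs.
Eliminating b: (7309/19600)·(row 1) − 4·(row 2) gives (186723/9800)·m = (7309/19600)·212 − 4·(689/70) = 194457/4900, so m = 129638/62241.
Then b = ((689/70) − 4·(129638/62241))/(7309/19600) = 252280/62241.
At t = 6: ŝ = (129638/62241)·(6) + (252280/62241)·(1/6) = 2459624/186723.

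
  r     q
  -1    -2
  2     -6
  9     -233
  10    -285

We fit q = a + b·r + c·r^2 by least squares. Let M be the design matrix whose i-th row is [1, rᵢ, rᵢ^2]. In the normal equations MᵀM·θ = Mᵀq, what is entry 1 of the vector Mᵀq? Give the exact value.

Entry 1 ↔ basis 1, so (Mᵀq)_{1} = Σᵢ qᵢ = (1)·(-2) + (1)·(-6) + (1)·(-233) + (1)·(-285) = -526.

-526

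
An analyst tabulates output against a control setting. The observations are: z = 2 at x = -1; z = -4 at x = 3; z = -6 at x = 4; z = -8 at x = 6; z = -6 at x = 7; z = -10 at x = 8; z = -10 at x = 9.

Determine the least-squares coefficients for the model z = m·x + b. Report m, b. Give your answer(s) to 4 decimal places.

m = -1.1573, b = -0.0484

Normal-equation sums: Σx·x = 256, Σx = 36, Σ1 = 7.
And Σx·z = -298, Σz = -42.
Determinant 256·7 − 36² = 496.
m = ((-298)·7 − 36·(-42))/496 = -287/248; b = (256·(-42) − 36·(-298))/496 = -3/62.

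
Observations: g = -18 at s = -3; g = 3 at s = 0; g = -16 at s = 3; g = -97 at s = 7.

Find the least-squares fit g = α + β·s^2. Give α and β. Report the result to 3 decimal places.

α = 1.889, β = -2.023

Sums needed: Σ1 = 4, Σs^2 = 67, Σs^2·s^2 = 2563.
For Aᵀg: Σg = -128, Σs^2·g = -5059.
So AᵀA·[α, β]ᵀ = Aᵀg: [[4, 67]; [67, 2563]]·[α, β]ᵀ = [-128, -5059]ᵀ.
Eliminating β: 2563·(row 1) − 67·(row 2) gives 5763·α = 2563·(-128) − 67·(-5059) = 10889, so α = 10889/5763.
Then β = ((-5059) − 67·(10889/5763))/2563 = -11660/5763.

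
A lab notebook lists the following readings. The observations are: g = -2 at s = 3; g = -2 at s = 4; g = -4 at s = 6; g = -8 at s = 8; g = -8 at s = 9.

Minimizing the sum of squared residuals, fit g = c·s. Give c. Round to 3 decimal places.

With design matrix X, XᵀX = [[206]] and Xᵀg = [-174]ᵀ.
c = (-174)/206 = -0.84466.

c = -0.845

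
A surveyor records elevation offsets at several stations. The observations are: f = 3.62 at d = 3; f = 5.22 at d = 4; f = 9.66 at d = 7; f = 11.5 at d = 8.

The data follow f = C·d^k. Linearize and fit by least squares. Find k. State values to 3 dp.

k = 1.160

With ln fᵢ as the transformed response and ln dᵢ as the regressor:
Over the data: Σln d = 6.5103, Σ(ln d)² = 11.2394, Σln f = 7.6493, Σln d·ln f = 13.1962.
Normal system: [[11.2394, 6.5103]; [6.5103, 4]]·[k, ln C]ᵀ = [13.1962, 7.6493]ᵀ.
Δ = 11.2394·4 − (6.5103)² = 2.5742; k = (13.1962·4 − 6.5103·7.6493)/2.5742 = 1.15994, ln C = (11.2394·7.6493 − 6.5103·13.1962)/2.5742 = 0.02446.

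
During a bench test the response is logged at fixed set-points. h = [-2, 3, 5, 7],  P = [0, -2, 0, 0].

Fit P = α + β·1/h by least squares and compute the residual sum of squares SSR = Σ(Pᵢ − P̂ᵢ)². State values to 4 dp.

SSR = 2.1910

Sums needed: Σ1 = 4, Σ1/h = 37/210, Σ1/h·1/h = 18589/44100.
For AᵀP: ΣP = -2, Σ1/h·P = -2/3.
Eliminating β: (18589/44100)·(row 1) − (37/210)·(row 2) gives (24329/14700)·α = (18589/44100)·(-2) − (37/210)·(-2/3) = -5333/7350, so α = -10666/24329.
Then β = ((-2/3) − (37/210)·(-10666/24329))/(18589/44100) = -34020/24329.
Residuals: -6344/24329, -26652/24329, 17470/24329, 15526/24329; SSR = 53304/24329.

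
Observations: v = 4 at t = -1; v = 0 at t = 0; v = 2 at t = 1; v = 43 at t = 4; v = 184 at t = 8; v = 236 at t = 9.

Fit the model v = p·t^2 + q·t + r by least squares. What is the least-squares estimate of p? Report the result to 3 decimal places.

Forming MᵀM = [[10915, 1305, 163]; [1305, 163, 21]; [163, 21, 6]] and Mᵀv = [31586, 3766, 469]ᵀ gives MᵀM·[p, q, r]ᵀ = Mᵀv.
Row-reducing yields p = 189251/61622, q = -90379/61622, r = -373/2801.

p = 3.071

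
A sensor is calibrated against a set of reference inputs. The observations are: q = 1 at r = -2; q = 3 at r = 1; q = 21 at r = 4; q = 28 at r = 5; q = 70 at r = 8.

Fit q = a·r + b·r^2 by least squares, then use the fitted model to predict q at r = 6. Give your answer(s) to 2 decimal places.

With design matrix A, AᵀA = [[110, 694]; [694, 4994]] and Aᵀq = [785, 5523]ᵀ.
Eliminating b: 4994·(row 1) − 694·(row 2) gives 67704·a = 4994·785 − 694·5523 = 87328, so a = 10916/8463.
Then b = (5523 − 694·(10916/8463))/4994 = 15685/16926.
At r = 6: q̂ = (10916/8463)·(6) + (15685/16926)·(36) = 115942/2821.

q̂ = 41.10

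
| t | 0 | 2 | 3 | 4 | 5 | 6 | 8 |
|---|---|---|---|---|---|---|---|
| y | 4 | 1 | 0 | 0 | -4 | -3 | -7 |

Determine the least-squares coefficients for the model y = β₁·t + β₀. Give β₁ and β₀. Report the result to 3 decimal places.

The normal equations are: 154·β₁ + 28·β₀ = -92;  28·β₁ + 7·β₀ = -9.
det = 154·7 − 28² = 294.
β₁ = ((-92)·7 − 28·(-9))/294 = -4/3; β₀ = (154·(-9) − 28·(-92))/294 = 85/21.

β₁ = -1.333, β₀ = 4.048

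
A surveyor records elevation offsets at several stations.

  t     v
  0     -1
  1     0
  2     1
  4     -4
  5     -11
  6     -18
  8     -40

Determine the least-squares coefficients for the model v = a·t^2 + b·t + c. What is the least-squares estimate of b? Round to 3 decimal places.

From the data, Σt^2·t^2 = 6290, Σt^2·t = 926, Σt^2 = 146, Σt·t = 146, Σt = 26, Σ1 = 7.
Right-hand side: Σt^2·v = -3543, Σt·v = -497, Σv = -73.
Row-reducing yields a = -2888/2877, b = 18547/5754, c = -1404/959.

b = 3.223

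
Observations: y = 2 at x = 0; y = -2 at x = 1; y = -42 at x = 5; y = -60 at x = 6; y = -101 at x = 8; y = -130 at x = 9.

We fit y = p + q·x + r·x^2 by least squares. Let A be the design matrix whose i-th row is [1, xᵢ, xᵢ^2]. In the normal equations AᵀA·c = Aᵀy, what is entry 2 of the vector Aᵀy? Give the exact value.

Entry 2 ↔ basis x, so (Aᵀy)_{2} = Σᵢ (x)·yᵢ = (0)·(2) + (1)·(-2) + (5)·(-42) + (6)·(-60) + (8)·(-101) + (9)·(-130) = -2550.

-2550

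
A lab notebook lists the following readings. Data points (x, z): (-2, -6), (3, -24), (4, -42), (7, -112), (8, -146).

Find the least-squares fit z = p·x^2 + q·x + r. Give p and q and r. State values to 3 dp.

p = -2.035, q = -1.725, r = -1.298

With design matrix A, AᵀA = [[6850, 938, 142]; [938, 142, 20]; [142, 20, 5]] and Aᵀz = [-15744, -2180, -330]ᵀ.
Row-reducing yields p = -12010/5901, q = -10180/5901, r = -2554/1967.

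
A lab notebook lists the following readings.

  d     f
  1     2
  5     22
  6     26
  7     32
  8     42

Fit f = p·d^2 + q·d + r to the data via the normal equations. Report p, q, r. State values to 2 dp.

p = 0.31, q = 2.75, r = -0.89

The normal equations are: 8419·p + 1197·q + 175·r = 5744;  1197·p + 175·q + 27·r = 828;  175·p + 27·q + 5·r = 124.
(Σd^2·d^2 = 8419, Σd^2·d = 1197, Σd^2 = 175, Σd·d = 175, Σd = 27, Σ1 = 5, Σd^2·f = 5744, Σd·f = 828, Σf = 124.)
Row-reducing yields p = 1350/4351, q = 11952/4351, r = -3886/4351.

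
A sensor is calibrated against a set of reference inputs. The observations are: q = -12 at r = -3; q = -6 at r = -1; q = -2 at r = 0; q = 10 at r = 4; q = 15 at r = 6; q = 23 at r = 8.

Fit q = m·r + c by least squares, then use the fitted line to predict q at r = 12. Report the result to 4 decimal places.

q̂ = 34.7714

Compute the Gram sums: Σr·r = 126, Σr = 14, Σ1 = 6.
And Σr·q = 356, Σq = 28.
Δ = 126·6 − 14² = 560.
m = (356·6 − 14·28)/560 = 109/35; c = (126·28 − 14·356)/560 = -13/5.
At r = 12: q̂ = (109/35)·(12) + (-13/5)·(1) = 1217/35.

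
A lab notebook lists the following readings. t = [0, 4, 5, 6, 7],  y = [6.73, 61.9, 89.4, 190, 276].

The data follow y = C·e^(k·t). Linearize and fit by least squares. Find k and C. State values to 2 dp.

k = 0.54, C = 6.81

Linearized form: ln y = k·t + ln C. From the 5 transformed points,
Over the data: Σt = 22.0000, Σ(t)² = 126.0000, Σln y = 21.3926, Σt·ln y = 109.7926.
Normal system: [[126.0000, 22.0000]; [22.0000, 5]]·[k, ln C]ᵀ = [109.7926, 21.3926]ᵀ.
Δ = 126.0000·5 − (22.0000)² = 146.0000; k = (109.7926·5 − 22.0000·21.3926)/146.0000 = 0.53647, ln C = (126.0000·21.3926 − 22.0000·109.7926)/146.0000 = 1.91805, so C = exp(1.91805) = 6.80765.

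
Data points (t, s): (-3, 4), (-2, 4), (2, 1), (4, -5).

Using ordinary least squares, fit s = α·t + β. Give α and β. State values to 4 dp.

α = -1.1908, β = 1.2977

Forming XᵀX = [[33, 1]; [1, 4]] and Xᵀs = [-38, 4]ᵀ gives XᵀX·[α, β]ᵀ = Xᵀs.
det = 33·4 − 1² = 131.
α = ((-38)·4 − 1·4)/131 = -156/131; β = (33·4 − 1·(-38))/131 = 170/131.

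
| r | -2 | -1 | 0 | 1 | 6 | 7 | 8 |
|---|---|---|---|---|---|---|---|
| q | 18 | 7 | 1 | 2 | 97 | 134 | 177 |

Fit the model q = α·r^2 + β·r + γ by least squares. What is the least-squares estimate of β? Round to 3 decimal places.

From the data, Σr^2·r^2 = 7811, Σr^2·r = 1063, Σr^2 = 155, Σr·r = 155, Σr = 19, Σ1 = 7.
Right-hand side: Σr^2·q = 21467, Σr·q = 2895, Σq = 436.
So AᵀA·[α, β, γ]ᵀ = Aᵀq: [[7811, 1063, 155]; [1063, 155, 19]; [155, 19, 7]]·[α, β, γ]ᵀ = [21467, 2895, 436]ᵀ.
Inverting the 3×3 Gram matrix, [α, β, γ]ᵀ = [214295/70644, -161719/70644, 270/203]ᵀ.

β = -2.289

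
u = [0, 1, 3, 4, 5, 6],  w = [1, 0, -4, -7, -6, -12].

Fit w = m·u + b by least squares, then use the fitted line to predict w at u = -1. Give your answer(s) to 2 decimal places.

Sums needed: Σu·u = 87, Σu = 19, Σ1 = 6.
Right-hand side: Σu·w = -142, Σw = -28.
So AᵀA·[m, b]ᵀ = Aᵀw: [[87, 19]; [19, 6]]·[m, b]ᵀ = [-142, -28]ᵀ.
Determinant 87·6 − 19² = 161.
m = ((-142)·6 − 19·(-28))/161 = -320/161; b = (87·(-28) − 19·(-142))/161 = 262/161.
At u = -1: ŵ = (-320/161)·(-1) + (262/161)·(1) = 582/161.

ŵ = 3.61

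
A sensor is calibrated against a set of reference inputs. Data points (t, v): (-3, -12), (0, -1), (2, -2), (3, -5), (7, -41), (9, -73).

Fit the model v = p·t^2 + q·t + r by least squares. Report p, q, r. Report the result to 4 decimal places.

p = -1.0223, q = 1.1523, r = 0.1084

From the data, Σt^2·t^2 = 9140, Σt^2·t = 1080, Σt^2 = 152, Σt·t = 152, Σt = 18, Σ1 = 6.
For Xᵀv: Σt^2·v = -8083, Σt·v = -927, Σv = -134.
Normal equations: [[9140, 1080, 152]; [1080, 152, 18]; [152, 18, 6]]·[p, q, r]ᵀ = [-8083, -927, -134]ᵀ.
Inverting the 3×3 Gram matrix, [p, q, r]ᵀ = [-197785/193468, 111465/96734, 10489/96734]ᵀ.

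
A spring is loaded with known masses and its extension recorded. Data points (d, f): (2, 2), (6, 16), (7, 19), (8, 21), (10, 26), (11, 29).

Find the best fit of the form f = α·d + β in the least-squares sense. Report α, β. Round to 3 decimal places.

α = 2.948, β = -2.786

Entries of XᵀX: Σd·d = 374, Σd = 44, Σ1 = 6.
Moment sums: Σd·f = 980, Σf = 113.
So XᵀX·[α, β]ᵀ = Xᵀf: [[374, 44]; [44, 6]]·[α, β]ᵀ = [980, 113]ᵀ.
Eliminating β: 6·(row 1) − 44·(row 2) gives 308·α = 6·980 − 44·113 = 908, so α = 227/77.
Then β = (113 − 44·(227/77))/6 = -39/14.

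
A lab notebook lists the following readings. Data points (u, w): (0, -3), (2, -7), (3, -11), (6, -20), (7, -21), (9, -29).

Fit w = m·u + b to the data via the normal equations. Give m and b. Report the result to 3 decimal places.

Entries of XᵀX: Σu·u = 179, Σu = 27, Σ1 = 6.
For Xᵀw: Σu·w = -575, Σw = -91.
XᵀX·[m, b]ᵀ = Xᵀw becomes [[179, 27]; [27, 6]]·[m, b]ᵀ = [-575, -91]ᵀ.
det = 179·6 − 27² = 345.
m = ((-575)·6 − 27·(-91))/345 = -331/115; b = (179·(-91) − 27·(-575))/345 = -764/345.

m = -2.878, b = -2.214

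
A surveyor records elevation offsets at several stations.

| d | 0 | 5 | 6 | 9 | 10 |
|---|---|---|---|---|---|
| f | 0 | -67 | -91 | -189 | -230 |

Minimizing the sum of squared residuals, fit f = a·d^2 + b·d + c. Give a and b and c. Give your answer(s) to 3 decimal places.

With design matrix X, XᵀX = [[18482, 2070, 242]; [2070, 242, 30]; [242, 30, 5]] and Xᵀf = [-43260, -4882, -577]ᵀ.
Row-reducing yields a = -91373/47208, b = -56811/15736, c = -344/5901.

a = -1.936, b = -3.610, c = -0.058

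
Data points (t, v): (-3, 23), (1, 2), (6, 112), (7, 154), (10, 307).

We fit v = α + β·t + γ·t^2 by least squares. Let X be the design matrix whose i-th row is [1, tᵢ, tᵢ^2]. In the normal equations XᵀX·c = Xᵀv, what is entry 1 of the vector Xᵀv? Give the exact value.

598

Entry 1 ↔ basis 1, so (Xᵀv)_{1} = Σᵢ vᵢ = (1)·(23) + (1)·(2) + (1)·(112) + (1)·(154) + (1)·(307) = 598.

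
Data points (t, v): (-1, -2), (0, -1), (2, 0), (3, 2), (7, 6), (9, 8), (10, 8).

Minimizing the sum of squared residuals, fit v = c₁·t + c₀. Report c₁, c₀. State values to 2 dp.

c₁ = 0.97, c₀ = -1.16

With design matrix X, XᵀX = [[244, 30]; [30, 7]] and Xᵀv = [202, 21]ᵀ.
Eliminating c₀: 7·(row 1) − 30·(row 2) gives 808·c₁ = 7·202 − 30·21 = 784, so c₁ = 98/101.
Then c₀ = (21 − 30·(98/101))/7 = -117/101.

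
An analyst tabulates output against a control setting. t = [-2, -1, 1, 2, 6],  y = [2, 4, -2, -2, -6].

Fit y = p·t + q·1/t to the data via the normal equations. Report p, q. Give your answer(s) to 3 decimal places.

Setting ∂/∂p … = 0 gives: 46·p + 5·q = -50;  5·p + (91/36)·q = -9.
(Σt·t = 46, Σt·1/t = 5, Σ1/t·1/t = 91/36, Σt·y = -50, Σ1/t·y = -9.)
Eliminating q: (91/36)·(row 1) − 5·(row 2) gives (1643/18)·p = (91/36)·(-50) − 5·(-9) = -1465/18, so p = -1465/1643.
Then q = ((-9) − 5·(-1465/1643))/(91/36) = -2952/1643.

p = -0.892, q = -1.797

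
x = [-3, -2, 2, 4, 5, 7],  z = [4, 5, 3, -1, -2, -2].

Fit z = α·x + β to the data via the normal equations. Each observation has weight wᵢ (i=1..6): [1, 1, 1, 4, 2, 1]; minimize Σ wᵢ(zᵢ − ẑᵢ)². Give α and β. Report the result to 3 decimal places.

Setting ∂/∂α … = 0 gives: 180·α + 30·β = -66;  30·α + 10·β = 2.
(Σwᵢ·x·x = 180, Σwᵢ·x = 30, Σwᵢ·1 = 10, Σwᵢ·x·z = -66, Σwᵢ·z = 2.)
det = 180·10 − 30² = 900.
α = ((-66)·10 − 30·2)/900 = -4/5; β = (180·2 − 30·(-66))/900 = 13/5.

α = -0.800, β = 2.600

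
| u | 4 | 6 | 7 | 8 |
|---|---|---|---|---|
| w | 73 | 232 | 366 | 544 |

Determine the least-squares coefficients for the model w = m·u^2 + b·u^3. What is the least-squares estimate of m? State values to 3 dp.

Forming MᵀM = [[8049, 58375]; [58375, 430545]] and Mᵀw = [62270, 458850]ᵀ gives MᵀM·[m, b]ᵀ = Mᵀw.
det = 8049·430545 − 58375² = 57816080.
m = (62270·430545 − 58375·458850)/57816080 = 308355/722701; b = (8049·458850 − 58375·62270)/57816080 = 728405/722701.

m = 0.427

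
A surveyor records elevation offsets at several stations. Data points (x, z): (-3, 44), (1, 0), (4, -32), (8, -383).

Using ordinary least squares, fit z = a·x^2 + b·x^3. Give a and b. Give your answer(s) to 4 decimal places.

a = 1.9375, b = -0.9901

Normal-equation sums: Σx^2·x^2 = 4434, Σx^2·x^3 = 33550, Σx^3·x^3 = 266970.
For Mᵀz: Σx^2·z = -24628, Σx^3·z = -199332.
det = 4434·266970 − 33550² = 58142480.
a = ((-24628)·266970 − 33550·(-199332))/58142480 = 128013/66071; b = (4434·(-199332) − 33550·(-24628))/58142480 = -3598043/3633905.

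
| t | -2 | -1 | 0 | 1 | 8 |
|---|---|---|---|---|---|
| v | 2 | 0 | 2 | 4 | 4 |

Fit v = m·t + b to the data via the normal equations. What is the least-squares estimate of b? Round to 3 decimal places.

b = 2.064

Sums needed: Σt·t = 70, Σt = 6, Σ1 = 5.
And Σt·v = 32, Σv = 12.
Eliminating b: 5·(row 1) − 6·(row 2) gives 314·m = 5·32 − 6·12 = 88, so m = 44/157.
Then b = (12 − 6·(44/157))/5 = 324/157.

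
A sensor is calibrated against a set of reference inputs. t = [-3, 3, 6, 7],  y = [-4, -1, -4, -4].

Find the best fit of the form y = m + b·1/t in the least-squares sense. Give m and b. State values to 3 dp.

The normal system MᵀM·[m, b]ᵀ = Mᵀy is [[4, 13/42]; [13/42, 53/196]]·[m, b]ᵀ = [-13, -5/21]ᵀ.
Δ = 4·(53/196) − (13/42)² = 1739/1764.
m = ((-13)·(53/196) − (13/42)·(-5/21))/(1739/1764) = -6071/1739; b = (4·(-5/21) − (13/42)·(-13))/(1739/1764) = 5418/1739.

m = -3.491, b = 3.116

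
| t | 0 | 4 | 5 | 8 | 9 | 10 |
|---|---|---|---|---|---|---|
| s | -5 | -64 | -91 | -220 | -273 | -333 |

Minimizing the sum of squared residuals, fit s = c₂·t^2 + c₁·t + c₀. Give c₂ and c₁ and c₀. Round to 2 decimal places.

From the data, Σt^2·t^2 = 21538, Σt^2·t = 2430, Σt^2 = 286, Σt·t = 286, Σt = 36, Σ1 = 6.
For Xᵀs: Σt^2·s = -72792, Σt·s = -8258, Σs = -986.
Row-reducing yields c₂ = -14282/4669, c₁ = -1505/667, c₀ = -803/161.

c₂ = -3.06, c₁ = -2.26, c₀ = -4.99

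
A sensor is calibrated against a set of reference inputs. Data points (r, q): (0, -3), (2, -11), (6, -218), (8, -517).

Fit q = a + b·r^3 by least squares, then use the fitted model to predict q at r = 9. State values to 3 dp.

q̂ = -734.211

From the data, Σ1 = 4, Σr^3 = 736, Σr^3·r^3 = 308864.
Right-hand side: Σq = -749, Σr^3·q = -311880.
XᵀX·[a, b]ᵀ = Xᵀq becomes [[4, 736]; [736, 308864]]·[a, b]ᵀ = [-749, -311880]ᵀ.
Δ = 4·308864 − 736² = 693760.
a = ((-749)·308864 − 736·(-311880))/693760 = -14027/5420; b = (4·(-311880) − 736·(-749))/693760 = -10879/10840.
At r = 9: q̂ = (-14027/5420)·(1) + (-10879/10840)·(729) = -1591769/2168.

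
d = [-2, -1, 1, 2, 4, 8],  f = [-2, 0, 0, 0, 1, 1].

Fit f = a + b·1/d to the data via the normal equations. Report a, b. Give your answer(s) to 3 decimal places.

Compute the Gram sums: Σ1 = 6, Σ1/d = 3/8, Σ1/d·1/d = 165/64.
And Σf = 0, Σ1/d·f = 11/8.
So AᵀA·[a, b]ᵀ = Aᵀf: [[6, 3/8]; [3/8, 165/64]]·[a, b]ᵀ = [0, 11/8]ᵀ.
Eliminating b: (165/64)·(row 1) − (3/8)·(row 2) gives (981/64)·a = (165/64)·0 − (3/8)·(11/8) = -33/64, so a = -11/327.
Then b = ((11/8) − (3/8)·(-11/327))/(165/64) = 176/327.

a = -0.034, b = 0.538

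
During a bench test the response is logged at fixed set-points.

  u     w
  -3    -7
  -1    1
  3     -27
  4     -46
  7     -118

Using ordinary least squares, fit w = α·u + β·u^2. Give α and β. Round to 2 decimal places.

α = -3.47, β = -1.92

From the data, Σu·u = 84, Σu·u^2 = 406, Σu^2·u^2 = 2820.
Right-hand side: Σu·w = -1071, Σu^2·w = -6823.
MᵀM·[α, β]ᵀ = Mᵀw becomes [[84, 406]; [406, 2820]]·[α, β]ᵀ = [-1071, -6823]ᵀ.
Eliminating β: 2820·(row 1) − 406·(row 2) gives 72044·α = 2820·(-1071) − 406·(-6823) = -250082, so α = -17863/5146.
Then β = ((-6823) − 406·(-17863/5146))/2820 = -9879/5146.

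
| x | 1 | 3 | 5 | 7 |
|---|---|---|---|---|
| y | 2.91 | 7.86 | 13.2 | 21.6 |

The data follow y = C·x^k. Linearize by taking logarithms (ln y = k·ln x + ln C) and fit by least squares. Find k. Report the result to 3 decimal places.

k = 1.004

Linearized form: ln y = k·ln x + ln C. From the 4 transformed points,
Σln x = 4.6540, Σ(ln x)² = 7.5838, Σln y = 8.7828, Σln x·ln y = 12.3970.
Equations: 7.5838·k + 4.6540·ln C = 12.3970;  4.6540·k + 4·ln C = 8.7828.
Solving (det = 8.6759): k = 1.00427, ln C = 1.02725.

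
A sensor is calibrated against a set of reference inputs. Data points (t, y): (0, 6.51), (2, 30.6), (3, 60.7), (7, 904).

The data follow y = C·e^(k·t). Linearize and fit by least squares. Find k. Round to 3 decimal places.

k = 0.699

With ln yᵢ as the transformed response and tᵢ as the regressor:
AᵀA = [[62.0000, 12.0000]; [12.0000, 4]], rhs = [66.8076, 16.2071]ᵀ  (here Σt = 12.0000, Σ(t)² = 62.0000, Σln y = 16.2071, Σt·ln y = 66.8076).
Slope k = (n·Σt·ln y − Σt·Σln y)/(n·Σ(t)² − (Σt)²) = (4·66.8076 − 12.0000·16.2071)/104.0000 = 0.69947; ln C = (Σln y − k·Σt)/n = 1.95336.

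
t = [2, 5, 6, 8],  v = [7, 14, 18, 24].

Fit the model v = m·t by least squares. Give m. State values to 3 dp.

From the data, Σt·t = 129.
And Σt·v = 384.
So XᵀX·[m]ᵀ = Xᵀv: [[129]]·[m]ᵀ = [384]ᵀ.
Hence m = 384 / 129 ≈ 2.97674.

m = 2.977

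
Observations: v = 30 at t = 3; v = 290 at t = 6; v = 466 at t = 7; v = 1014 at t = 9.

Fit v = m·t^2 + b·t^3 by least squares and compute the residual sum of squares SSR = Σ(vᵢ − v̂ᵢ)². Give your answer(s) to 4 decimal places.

SSR = 4.7047

Setting ∂/∂m … = 0 gives: 10339·m + 83875·b = 115678;  83875·m + 696475·b = 962494.
(Σt^2·t^2 = 10339, Σt^2·t^3 = 83875, Σt^3·t^3 = 696475, Σt^2·v = 115678, Σt^3·v = 962494.)
Δ = 10339·696475 − 83875² = 165839400.
m = (115678·696475 − 83875·962494)/165839400 = -90194/92133; b = (10339·962494 − 83875·115678)/165839400 = 3454628/2303325.
Residuals: -431284/255925, 326578/255925, -122256/255925, -23268/255925; SSR = 1204052/255925.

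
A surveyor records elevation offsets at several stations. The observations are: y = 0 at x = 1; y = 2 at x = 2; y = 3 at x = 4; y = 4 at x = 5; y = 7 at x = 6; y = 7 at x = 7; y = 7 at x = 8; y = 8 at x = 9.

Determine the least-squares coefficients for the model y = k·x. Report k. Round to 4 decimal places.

MᵀM·[k]ᵀ = Mᵀy reads: 276·k = 255.
(Σx·x = 276, Σx·y = 255.)
Hence k = 255 / 276 ≈ 0.923913.

k = 0.9239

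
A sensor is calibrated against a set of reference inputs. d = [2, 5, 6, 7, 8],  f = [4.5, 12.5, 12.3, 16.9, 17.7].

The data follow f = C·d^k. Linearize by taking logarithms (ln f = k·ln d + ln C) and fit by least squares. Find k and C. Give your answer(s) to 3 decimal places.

k = 0.998, C = 2.286

Taking logs, ln f = k·ln d + ln C, so regress ln f on ln d.
XᵀX = [[14.3918, 8.1197]; [8.1197, 5]], rhs = [21.0813, 12.2403]ᵀ  (here Σln d = 8.1197, Σ(ln d)² = 14.3918, Σln f = 12.2403, Σln d·ln f = 21.0813).
Slope k = (n·Σln d·ln f − Σln d·Σln f)/(n·Σ(ln d)² − (Σln d)²) = (5·21.0813 − 8.1197·12.2403)/6.0295 = 0.99825; ln C = (Σln f − k·Σln d)/n = 0.82697, so C = exp(0.82697) = 2.28637.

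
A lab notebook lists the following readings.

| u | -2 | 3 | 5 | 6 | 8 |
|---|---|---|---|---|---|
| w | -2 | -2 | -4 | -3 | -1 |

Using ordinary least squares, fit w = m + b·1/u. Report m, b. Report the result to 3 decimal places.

m = -2.352, b = -0.736

Sums needed: Σ1 = 5, Σ1/u = 13/40, Σ1/u·1/u = 6401/14400.
Moment sums: Σw = -12, Σ1/u·w = -131/120.
Eliminating b: (6401/14400)·(row 1) − (13/40)·(row 2) gives (7621/3600)·m = (6401/14400)·(-12) − (13/40)·(-131/120) = -7967/1600, so m = -71703/30484.
Then b = ((-131/120) − (13/40)·(-71703/30484))/(6401/14400) = -5610/7621.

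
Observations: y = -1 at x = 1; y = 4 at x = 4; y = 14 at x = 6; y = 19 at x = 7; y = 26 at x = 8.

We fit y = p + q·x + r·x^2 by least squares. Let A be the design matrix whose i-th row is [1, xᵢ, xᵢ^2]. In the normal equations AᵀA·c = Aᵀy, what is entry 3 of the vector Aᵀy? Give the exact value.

3162

Entry 3 ↔ basis x^2, so (Aᵀy)_{3} = Σᵢ (x^2)·yᵢ = (1)·(-1) + (16)·(4) + (36)·(14) + (49)·(19) + (64)·(26) = 3162.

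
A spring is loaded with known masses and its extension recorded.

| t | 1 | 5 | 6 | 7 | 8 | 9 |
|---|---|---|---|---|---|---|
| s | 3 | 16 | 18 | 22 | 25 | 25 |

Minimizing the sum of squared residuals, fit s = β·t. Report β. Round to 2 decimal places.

Compute the Gram sums: Σt·t = 256.
For Mᵀs: Σt·s = 770.
MᵀM·[β]ᵀ = Mᵀs becomes [[256]]·[β]ᵀ = [770]ᵀ.
β = 770/256 = 3.00781.

β = 3.01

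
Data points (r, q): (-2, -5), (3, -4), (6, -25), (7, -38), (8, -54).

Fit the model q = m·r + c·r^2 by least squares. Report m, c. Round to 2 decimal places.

m = 1.47, c = -1.00

Entries of AᵀA: Σr·r = 162, Σr·r^2 = 1090, Σr^2·r^2 = 7890.
Right-hand side: Σr·q = -850, Σr^2·q = -6274.
Normal equations: [[162, 1090]; [1090, 7890]]·[m, c]ᵀ = [-850, -6274]ᵀ.
Determinant 162·7890 − 1090² = 90080.
m = ((-850)·7890 − 1090·(-6274))/90080 = 826/563; c = (162·(-6274) − 1090·(-850))/90080 = -2809/2815.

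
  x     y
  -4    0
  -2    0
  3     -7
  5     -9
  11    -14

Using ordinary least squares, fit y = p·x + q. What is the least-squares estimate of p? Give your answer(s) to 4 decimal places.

p = -1.0057

With design matrix M, MᵀM = [[175, 13]; [13, 5]] and Mᵀy = [-220, -30]ᵀ.
Determinant 175·5 − 13² = 706.
p = ((-220)·5 − 13·(-30))/706 = -355/353; q = (175·(-30) − 13·(-220))/706 = -1195/353.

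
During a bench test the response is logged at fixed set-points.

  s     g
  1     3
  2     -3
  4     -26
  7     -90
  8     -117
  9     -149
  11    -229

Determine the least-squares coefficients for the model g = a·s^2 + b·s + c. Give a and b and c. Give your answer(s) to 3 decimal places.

a = -1.960, b = 0.451, c = 4.076

The normal equations are: 27972·a + 2988·b + 336·c = -52101;  2988·a + 336·b + 42·c = -5533;  336·a + 42·b + 7·c = -611.
Inverting the 3×3 Gram matrix, [a, b, c]ᵀ = [-341/174, 157/348, 1655/406]ᵀ.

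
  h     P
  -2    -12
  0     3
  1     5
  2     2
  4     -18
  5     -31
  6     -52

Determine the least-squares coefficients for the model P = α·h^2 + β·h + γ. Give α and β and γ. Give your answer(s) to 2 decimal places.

α = -2.10, β = 3.41, γ = 3.25

Sums needed: Σh^2·h^2 = 2210, Σh^2·h = 406, Σh^2 = 86, Σh·h = 86, Σh = 16, Σ1 = 7.
And Σh^2·P = -2970, Σh·P = -506, ΣP = -103.
XᵀX·[α, β, γ]ᵀ = XᵀP becomes [[2210, 406, 86]; [406, 86, 16]; [86, 16, 7]]·[α, β, γ]ᵀ = [-2970, -506, -103]ᵀ.
Row-reducing yields α = -48281/23016, β = 78577/23016, γ = 12483/3836.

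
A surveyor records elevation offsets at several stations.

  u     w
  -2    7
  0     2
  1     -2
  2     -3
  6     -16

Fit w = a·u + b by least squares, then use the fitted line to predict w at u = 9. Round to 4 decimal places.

ŵ = -24.2500

Forming MᵀM = [[45, 7]; [7, 5]] and Mᵀw = [-118, -12]ᵀ gives MᵀM·[a, b]ᵀ = Mᵀw.
Δ = 45·5 − 7² = 176.
a = ((-118)·5 − 7·(-12))/176 = -23/8; b = (45·(-12) − 7·(-118))/176 = 13/8.
At u = 9: ŵ = (-23/8)·(9) + (13/8)·(1) = -97/4.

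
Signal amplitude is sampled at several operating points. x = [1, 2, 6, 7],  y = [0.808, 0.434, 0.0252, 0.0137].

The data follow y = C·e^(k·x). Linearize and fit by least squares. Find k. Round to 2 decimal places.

Linearized form: ln y = k·x + ln C. From the 4 transformed points,
Σx = 16.0000, Σ(x)² = 90.0000, Σln y = -9.0192, Σx·ln y = -54.0006.
Normal system: [[90.0000, 16.0000]; [16.0000, 4]]·[k, ln C]ᵀ = [-54.0006, -9.0192]ᵀ.
Slope k = (n·Σx·ln y − Σx·Σln y)/(n·Σ(x)² − (Σx)²) = (4·-54.0006 − 16.0000·-9.0192)/104.0000 = -0.68938; ln C = (Σln y − k·Σx)/n = 0.50273.

k = -0.69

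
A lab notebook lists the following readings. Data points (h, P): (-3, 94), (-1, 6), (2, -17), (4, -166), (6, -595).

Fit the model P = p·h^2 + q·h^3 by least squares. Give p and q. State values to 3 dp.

The normal system MᵀM·[p, q]ᵀ = MᵀP is [[1650, 8588]; [8588, 51546]]·[p, q]ᵀ = [-23292, -141824]ᵀ.
Eliminating q: 51546·(row 1) − 8588·(row 2) gives 11297156·p = 51546·(-23292) − 8588·(-141824) = 17375080, so p = 4343770/2824289.
Then q = ((-141824) − 8588·(4343770/2824289))/51546 = -8494476/2824289.

p = 1.538, q = -3.008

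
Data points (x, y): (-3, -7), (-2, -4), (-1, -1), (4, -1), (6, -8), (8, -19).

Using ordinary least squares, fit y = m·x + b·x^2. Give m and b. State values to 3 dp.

m = 1.196, b = -0.436

MᵀM·[m, b]ᵀ = Mᵀy reads: 130·m + 756·b = -174;  756·m + 5746·b = -1600.
Eliminating b: 5746·(row 1) − 756·(row 2) gives 175444·m = 5746·(-174) − 756·(-1600) = 209796, so m = 52449/43861.
Then b = ((-1600) − 756·(52449/43861))/5746 = -19114/43861.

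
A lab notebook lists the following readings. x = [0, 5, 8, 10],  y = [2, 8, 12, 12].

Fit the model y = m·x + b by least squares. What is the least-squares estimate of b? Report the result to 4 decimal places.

b = 2.3700

Forming AᵀA = [[189, 23]; [23, 4]] and Aᵀy = [256, 34]ᵀ gives AᵀA·[m, b]ᵀ = Aᵀy.
Determinant 189·4 − 23² = 227.
m = (256·4 − 23·34)/227 = 242/227; b = (189·34 − 23·256)/227 = 538/227.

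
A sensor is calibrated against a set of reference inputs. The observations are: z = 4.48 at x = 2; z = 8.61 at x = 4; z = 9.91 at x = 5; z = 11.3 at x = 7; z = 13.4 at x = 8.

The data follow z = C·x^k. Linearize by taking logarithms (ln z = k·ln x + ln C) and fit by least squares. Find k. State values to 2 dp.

Let Y = ln z. Fitting Y = k·ln x + ln C by least squares:
AᵀA = [[13.1032, 7.7142]; [7.7142, 5]], rhs = [17.8305, 10.9661]ᵀ  (here Σln x = 7.7142, Σ(ln x)² = 13.1032, Σln z = 10.9661, Σln x·ln z = 17.8305).
Δ = 13.1032·5 − (7.7142)² = 6.0066; k = (17.8305·5 − 7.7142·10.9661)/6.0066 = 0.75867, ln C = (13.1032·10.9661 − 7.7142·17.8305)/6.0066 = 1.02272.

k = 0.76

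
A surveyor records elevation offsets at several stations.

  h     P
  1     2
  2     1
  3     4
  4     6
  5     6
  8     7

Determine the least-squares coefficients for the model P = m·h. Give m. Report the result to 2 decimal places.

Entries of AᵀA: Σh·h = 119.
And Σh·P = 126.
Normal equations: [[119]]·[m]ᵀ = [126]ᵀ.
m = 126/119 = 1.05882.

m = 1.06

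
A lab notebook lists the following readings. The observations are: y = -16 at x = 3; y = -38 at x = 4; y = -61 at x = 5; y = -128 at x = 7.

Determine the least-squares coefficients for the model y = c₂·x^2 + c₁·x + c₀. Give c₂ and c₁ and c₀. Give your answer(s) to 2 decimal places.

c₂ = -2.55, c₁ = -2.38, c₀ = 13.56

Forming AᵀA = [[3363, 559, 99]; [559, 99, 19]; [99, 19, 4]] and Aᵀy = [-8549, -1401, -243]ᵀ gives AᵀA·[c₂, c₁, c₀]ᵀ = Aᵀy.
Inverting the 3×3 Gram matrix, [c₂, c₁, c₀]ᵀ = [-28/11, -131/55, 746/55]ᵀ.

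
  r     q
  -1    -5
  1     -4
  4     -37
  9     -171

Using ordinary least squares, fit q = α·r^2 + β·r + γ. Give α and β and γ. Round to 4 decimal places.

α = -2.0574, β = -0.1978, γ = -2.6878

AᵀA·[α, β, γ]ᵀ = Aᵀq reads: 6819·α + 793·β + 99·γ = -14452;  793·α + 99·β + 13·γ = -1686;  99·α + 13·β + 4·γ = -217.
Row-reducing yields α = -21273/10340, β = -409/2068, γ = -6948/2585.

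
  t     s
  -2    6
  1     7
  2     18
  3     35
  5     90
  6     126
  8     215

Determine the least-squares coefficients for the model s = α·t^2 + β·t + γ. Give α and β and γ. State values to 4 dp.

Setting ∂/∂α … = 0 gives: 6131·α + 881·β + 143·γ = 20964;  881·α + 143·β + 23·γ = 3062;  143·α + 23·β + 7·γ = 497.
(Σt^2·t^2 = 6131, Σt^2·t = 881, Σt^2 = 143, Σt·t = 143, Σt = 23, Σ1 = 7, Σt^2·s = 20964, Σt·s = 3062, Σs = 497.)
Inverting the 3×3 Gram matrix, [α, β, γ]ᵀ = [495065/165858, 496357/165858, 5260/27643]ᵀ.

α = 2.9849, β = 2.9927, γ = 0.1903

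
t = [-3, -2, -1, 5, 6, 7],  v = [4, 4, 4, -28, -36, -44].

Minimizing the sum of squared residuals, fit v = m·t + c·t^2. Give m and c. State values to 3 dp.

m = -3.017, c = -0.484

Sums needed: Σt·t = 124, Σt·t^2 = 648, Σt^2·t^2 = 4420.
And Σt·v = -688, Σt^2·v = -4096.
AᵀA·[m, c]ᵀ = Aᵀv becomes [[124, 648]; [648, 4420]]·[m, c]ᵀ = [-688, -4096]ᵀ.
Determinant 124·4420 − 648² = 128176.
m = ((-688)·4420 − 648·(-4096))/128176 = -24172/8011; c = (124·(-4096) − 648·(-688))/128176 = -3880/8011.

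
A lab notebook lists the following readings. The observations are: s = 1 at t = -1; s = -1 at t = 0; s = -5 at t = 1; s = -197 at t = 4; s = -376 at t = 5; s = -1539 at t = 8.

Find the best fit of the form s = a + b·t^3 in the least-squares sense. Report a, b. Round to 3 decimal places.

Sums needed: Σ1 = 6, Σt^3 = 701, Σt^3·t^3 = 281867.
And Σs = -2117, Σt^3·s = -847582.
MᵀM·[a, b]ᵀ = Mᵀs becomes [[6, 701]; [701, 281867]]·[a, b]ᵀ = [-2117, -847582]ᵀ.
Eliminating b: 281867·(row 1) − 701·(row 2) gives 1199801·a = 281867·(-2117) − 701·(-847582) = -2557457, so a = -2557457/1199801.
Then b = ((-847582) − 701·(-2557457/1199801))/281867 = -3601475/1199801.

a = -2.132, b = -3.002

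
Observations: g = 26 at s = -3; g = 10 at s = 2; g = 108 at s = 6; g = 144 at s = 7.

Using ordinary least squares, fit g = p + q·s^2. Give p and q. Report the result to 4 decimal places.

Compute the Gram sums: Σ1 = 4, Σs^2 = 98, Σs^2·s^2 = 3794.
Moment sums: Σg = 288, Σs^2·g = 11218.
Eliminating q: 3794·(row 1) − 98·(row 2) gives 5572·p = 3794·288 − 98·11218 = -6692, so p = -239/199.
Then q = (11218 − 98·(-239/199))/3794 = 4162/1393.

p = -1.2010, q = 2.9878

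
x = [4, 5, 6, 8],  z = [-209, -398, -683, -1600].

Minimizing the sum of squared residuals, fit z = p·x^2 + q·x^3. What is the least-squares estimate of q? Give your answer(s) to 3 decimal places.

q = -3.010

Normal-equation sums: Σx^2·x^2 = 6273, Σx^2·x^3 = 44693, Σx^3·x^3 = 328521.
And Σx^2·z = -140282, Σx^3·z = -1029854.
Eliminating q: 328521·(row 1) − 44693·(row 2) gives 63347984·p = 328521·(-140282) − 44693·(-1029854) = -58318100, so p = -14579525/15836996.
Then q = ((-1029854) − 44693·(-14579525/15836996))/328521 = -2803687/931588.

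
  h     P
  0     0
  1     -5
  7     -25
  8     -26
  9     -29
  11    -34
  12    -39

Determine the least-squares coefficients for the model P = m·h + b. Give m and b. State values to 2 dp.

From the data, Σh·h = 460, Σh = 48, Σ1 = 7.
For AᵀP: Σh·P = -1491, ΣP = -158.
Eliminating b: 7·(row 1) − 48·(row 2) gives 916·m = 7·(-1491) − 48·(-158) = -2853, so m = -2853/916.
Then b = ((-158) − 48·(-2853/916))/7 = -278/229.

m = -3.11, b = -1.21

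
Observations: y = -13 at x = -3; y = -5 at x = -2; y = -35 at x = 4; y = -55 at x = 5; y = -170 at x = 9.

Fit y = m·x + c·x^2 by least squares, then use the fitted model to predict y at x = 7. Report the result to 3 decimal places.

ŷ = -104.583

Forming AᵀA = [[135, 883]; [883, 7539]] and Aᵀy = [-1896, -15842]ᵀ gives AᵀA·[m, c]ᵀ = Aᵀy.
det = 135·7539 − 883² = 238076.
m = ((-1896)·7539 − 883·(-15842))/238076 = -152729/119038; c = (135·(-15842) − 883·(-1896))/238076 = -232251/119038.
At x = 7: ŷ = (-152729/119038)·(7) + (-232251/119038)·(49) = -6224701/59519.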